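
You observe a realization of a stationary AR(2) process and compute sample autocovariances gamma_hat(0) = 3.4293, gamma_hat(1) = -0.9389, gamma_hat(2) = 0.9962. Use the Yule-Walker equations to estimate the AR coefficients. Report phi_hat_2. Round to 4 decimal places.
\hat\phi_{2} = 0.2330

The Yule-Walker equations for an AR(p) process read, in matrix form,
  Gamma_p phi = r_p,   with   (Gamma_p)_{ij} = gamma(|i - j|),
                       (r_p)_i = gamma(i),   i,j = 1..p.
Substitute the sample gammas (Toeplitz matrix and right-hand side of size 2):
  Gamma_p = [[3.4293, -0.9389], [-0.9389, 3.4293]]
  r_p     = [-0.9389, 0.9962]
Written out:
  3.4293 phi_1 - 0.9389 phi_2 = -0.9389
  -0.9389 phi_1 + 3.4293 phi_2 = 0.9962
Solve by Cramer's rule:
  det = gamma(0)^2 - gamma(1)^2 = (3.4293)^2 - (-0.9389)^2 = 11.76009849 - 0.88153321 = 10.87856528
  phi_hat_1 = [gamma(1) gamma(0) - gamma(1) gamma(2)] / det = [(-0.9389)(3.4293) - (-0.9389)(0.9962)] / 10.87856528 = -2.28443759 / 10.87856528 = -0.21
  phi_hat_2 = [gamma(0) gamma(2) - gamma(1)^2] / det = [(3.4293)(0.9962) - (-0.9389)^2] / 10.87856528 = 2.53473545 / 10.87856528 = 0.233
So phi_hat = [-0.2100, 0.2330].
Therefore phi_hat_2 = 0.2330.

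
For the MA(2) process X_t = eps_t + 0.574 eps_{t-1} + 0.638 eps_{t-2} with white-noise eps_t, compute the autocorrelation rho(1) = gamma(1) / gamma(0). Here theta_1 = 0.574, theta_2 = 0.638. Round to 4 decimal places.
\rho(1) = 0.5414

For an MA(q) process with theta_0 = 1, the autocovariance is
  gamma(k) = sigma^2 * sum_{i=0..q-k} theta_i * theta_{i+k},
and rho(k) = gamma(k) / gamma(0). Sigma^2 cancels.
  numerator   = (1)*(0.574) + (0.574)*(0.638) = 0.940212.
  denominator = (1)^2 + (0.574)^2 + (0.638)^2 = 1.73652.
  rho(1) = 0.940212 / 1.73652 = 0.5414.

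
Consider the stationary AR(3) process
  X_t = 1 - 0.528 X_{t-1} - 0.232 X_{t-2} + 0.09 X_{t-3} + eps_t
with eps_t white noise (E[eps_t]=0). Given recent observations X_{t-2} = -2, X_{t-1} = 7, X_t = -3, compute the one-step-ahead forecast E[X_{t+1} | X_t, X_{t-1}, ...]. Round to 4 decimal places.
E[X_{t+1} \mid \mathcal F_t] = 0.7800

For an AR(p) model X_t = c + sum_i phi_i X_{t-i} + eps_t, the
one-step-ahead conditional mean is
  E[X_{t+1} | X_t, ...] = c + sum_i phi_i X_{t+1-i}.
Substitute known values:
  E[X_{t+1} | ...] = 1 + (-0.528) * (-3) + (-0.232) * (7) + (0.09) * (-2)
                   = 0.7800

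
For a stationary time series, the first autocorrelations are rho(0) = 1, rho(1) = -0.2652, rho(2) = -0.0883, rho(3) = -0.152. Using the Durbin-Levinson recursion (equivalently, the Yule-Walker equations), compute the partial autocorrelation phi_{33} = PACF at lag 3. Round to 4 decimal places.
\phi_{33} = -0.2489

The PACF at lag k is phi_{kk}, the last component of the solution
to the Yule-Walker system G_k phi = r_k where
  (G_k)_{ij} = rho(|i - j|), (r_k)_i = rho(i), i,j = 1..k.
Equivalently, Durbin-Levinson gives phi_{kk} iteratively:
  phi_{11} = rho(1)
  phi_{kk} = [rho(k) - sum_{j=1..k-1} phi_{k-1,j} rho(k-j)]
            / [1 - sum_{j=1..k-1} phi_{k-1,j} rho(j)],
  phi_{k,j} = phi_{k-1,j} - phi_{kk} phi_{k-1,k-j},  j = 1..k-1.
Step k = 1:
  phi_11 = rho(1) = -0.2652.
Step k = 2:
  phi_22 = [rho(2) - phi_11 rho(1)] / [1 - phi_11 rho(1)] = [-0.0883 - (-0.2652)(-0.2652)] / [1 - (-0.2652)(-0.2652)]
         = -0.15863104 / 0.92966896 = -0.170632.
  Update: phi_21 = phi_11 - phi_22 phi_11 = -0.2652 - (-0.170632)(-0.2652) = -0.310452.
Step k = 3:
  phi_33 = [rho(3) - phi_21 rho(2) - phi_22 rho(1)] / [1 - phi_21 rho(1) - phi_22 rho(2)]
    numerator   = -0.152 - (-0.310452)(-0.0883) - (-0.170632)(-0.2652) = -0.22466441
    denominator = 1 - (-0.310452)(-0.2652) - (-0.170632)(-0.0883) = 0.90260147
  phi_33 = -0.22466441 / 0.90260147 = -0.2489.
Therefore phi_{33} = -0.2489.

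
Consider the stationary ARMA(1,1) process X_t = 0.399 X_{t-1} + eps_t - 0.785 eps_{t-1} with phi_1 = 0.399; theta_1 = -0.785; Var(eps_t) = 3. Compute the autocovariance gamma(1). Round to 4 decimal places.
\gamma(1) = -0.9459

Multiply the model equation by X_{t-k} and take expectations. With theta_0 = psi_0 = 1 and psi_j the MA(infinity) weights, this gives
  gamma(k) - sum_i phi_i gamma(k-i) = c_k,
  c_k = sigma^2 * sum_{j=k..q} theta_j psi_{j-k}   (c_k = 0 for k > q),
using gamma(-m) = gamma(m).
psi-weights needed (psi_j = theta_j + sum_i phi_i psi_{j-i}):
  psi_1 = theta_1 + phi_1 = -0.785 + (0.399) = -0.386
Right-hand sides:
  c_0 = sigma^2 (1 + theta_1 psi_1) = 3 * (1 + (-0.785)(-0.386)) = 3 * 1.30301 = 3.90903
  c_1 = sigma^2 theta_1 = 3 * (-0.785) = -2.355
  c_2 = 0
Equations for k = 0 and k = 1 (AR order 1):
  gamma(0) = phi_1 gamma(1) + c_0
  gamma(1) = phi_1 gamma(0) + c_1
Substituting the second into the first: gamma(0) (1 - phi_1^2) = c_0 + phi_1 c_1, so
  gamma(0) = (c_0 + phi_1 c_1) / (1 - phi_1^2) = (3.90903 + (0.399)(-2.355)) / (1 - (0.399)^2) = 2.969385 / 0.840799 = 3.531623.
  gamma(1) = phi_1 gamma(0) + c_1 = (0.399)(3.531623) + (-2.355) = -0.945882.
Therefore gamma(1) = -0.9459 (to 4 decimal places).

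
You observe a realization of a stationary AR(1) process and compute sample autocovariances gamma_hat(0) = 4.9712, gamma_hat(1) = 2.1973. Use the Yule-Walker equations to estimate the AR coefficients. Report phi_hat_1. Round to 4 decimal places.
\hat\phi_{1} = 0.4420

The Yule-Walker equations for an AR(p) process read, in matrix form,
  Gamma_p phi = r_p,   with   (Gamma_p)_{ij} = gamma(|i - j|),
                       (r_p)_i = gamma(i),   i,j = 1..p.
Substitute the sample gammas (Toeplitz matrix and right-hand side of size 1):
  Gamma_p = [[4.9712]]
  r_p     = [2.1973]
With p = 1 this is the single equation gamma(0) phi_1 = gamma(1):
  phi_hat_1 = gamma(1) / gamma(0) = 2.1973 / 4.9712 = 0.4420.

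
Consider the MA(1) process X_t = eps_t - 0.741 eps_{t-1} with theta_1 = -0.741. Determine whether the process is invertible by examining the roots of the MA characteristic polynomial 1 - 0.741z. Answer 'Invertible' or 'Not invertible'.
\text{Invertible}

The MA(q) characteristic polynomial is P(z) = 1 - 0.741z.
Invertibility requires all roots to lie outside the unit circle, i.e. |z| > 1 for every root.
This is linear in z: 1 + (-0.741) z = 0  =>  z = -1/(-0.741) = 1.349528,  |z| = 1.349528.
Moduli of all roots: 1.3495.
All moduli strictly greater than 1? Yes.
Verdict: Invertible.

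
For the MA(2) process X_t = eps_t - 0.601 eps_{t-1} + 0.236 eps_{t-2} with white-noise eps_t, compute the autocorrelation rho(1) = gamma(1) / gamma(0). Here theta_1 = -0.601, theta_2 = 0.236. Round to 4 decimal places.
\rho(1) = -0.5243

For an MA(q) process with theta_0 = 1, the autocovariance is
  gamma(k) = sigma^2 * sum_{i=0..q-k} theta_i * theta_{i+k},
and rho(k) = gamma(k) / gamma(0). Sigma^2 cancels.
  numerator   = (1)*(-0.601) + (-0.601)*(0.236) = -0.742836.
  denominator = (1)^2 + (-0.601)^2 + (0.236)^2 = 1.416897.
  rho(1) = -0.742836 / 1.416897 = -0.5243.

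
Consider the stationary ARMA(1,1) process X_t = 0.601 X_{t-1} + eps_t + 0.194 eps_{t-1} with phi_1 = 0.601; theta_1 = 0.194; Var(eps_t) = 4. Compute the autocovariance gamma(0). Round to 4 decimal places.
\gamma(0) = 7.9576

Multiply the model equation by X_{t-k} and take expectations. With theta_0 = psi_0 = 1 and psi_j the MA(infinity) weights, this gives
  gamma(k) - sum_i phi_i gamma(k-i) = c_k,
  c_k = sigma^2 * sum_{j=k..q} theta_j psi_{j-k}   (c_k = 0 for k > q),
using gamma(-m) = gamma(m).
psi-weights needed (psi_j = theta_j + sum_i phi_i psi_{j-i}):
  psi_1 = theta_1 + phi_1 = 0.194 + (0.601) = 0.795
Right-hand sides:
  c_0 = sigma^2 (1 + theta_1 psi_1) = 4 * (1 + (0.194)(0.795)) = 4 * 1.15423 = 4.61692
  c_1 = sigma^2 theta_1 = 4 * (0.194) = 0.776
  c_2 = 0
Equations for k = 0 and k = 1 (AR order 1):
  gamma(0) = phi_1 gamma(1) + c_0
  gamma(1) = phi_1 gamma(0) + c_1
Substituting the second into the first: gamma(0) (1 - phi_1^2) = c_0 + phi_1 c_1, so
  gamma(0) = (c_0 + phi_1 c_1) / (1 - phi_1^2) = (4.61692 + (0.601)(0.776)) / (1 - (0.601)^2) = 5.083296 / 0.638799 = 7.957583.
Therefore gamma(0) = 7.9576 (to 4 decimal places).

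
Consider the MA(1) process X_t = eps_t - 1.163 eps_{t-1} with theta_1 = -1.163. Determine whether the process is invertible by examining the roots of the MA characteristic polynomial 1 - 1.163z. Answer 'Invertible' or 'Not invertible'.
\text{Not invertible}

The MA(q) characteristic polynomial is P(z) = 1 - 1.163z.
Invertibility requires all roots to lie outside the unit circle, i.e. |z| > 1 for every root.
This is linear in z: 1 + (-1.163) z = 0  =>  z = -1/(-1.163) = 0.859845,  |z| = 0.859845.
Moduli of all roots: 0.8598.
All moduli strictly greater than 1? No.
Verdict: Not invertible.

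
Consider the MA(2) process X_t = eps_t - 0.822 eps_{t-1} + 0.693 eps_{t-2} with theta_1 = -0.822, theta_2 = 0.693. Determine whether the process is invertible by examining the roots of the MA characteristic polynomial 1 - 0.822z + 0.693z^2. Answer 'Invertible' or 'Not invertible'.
\text{Invertible}

The MA(q) characteristic polynomial is P(z) = 1 - 0.822z + 0.693z^2.
Invertibility requires all roots to lie outside the unit circle, i.e. |z| > 1 for every root.
Set 1 + (-0.822) z + (0.693) z^2 = 0, i.e. a z^2 + b z + c = 0 with a = 0.693, b = -0.822, c = 1.
Discriminant D = b^2 - 4ac = (-0.822)^2 - 4*(0.693)*1 = 0.675684 - (2.772) = -2.096316.
D < 0, so the roots are the complex-conjugate pair z = (-b +/- i sqrt(-D)) / (2a) = 0.5931 +/- 1.0446i.
For a conjugate pair |z|^2 = z * conj(z) = (product of roots) = c/a = 1/(0.693) = 1.443001, so |z| = sqrt(1.443001) = 1.2012 for both roots.
Moduli of all roots: 1.2012, 1.2012.
All moduli strictly greater than 1? Yes.
Verdict: Invertible.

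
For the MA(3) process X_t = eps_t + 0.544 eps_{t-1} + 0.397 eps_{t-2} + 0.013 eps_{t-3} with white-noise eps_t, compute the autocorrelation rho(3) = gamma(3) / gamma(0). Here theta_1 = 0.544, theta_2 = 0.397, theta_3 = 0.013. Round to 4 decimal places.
\rho(3) = 0.0089

For an MA(q) process with theta_0 = 1, the autocovariance is
  gamma(k) = sigma^2 * sum_{i=0..q-k} theta_i * theta_{i+k},
and rho(k) = gamma(k) / gamma(0). Sigma^2 cancels.
  numerator   = (1)*(0.013) = 0.013.
  denominator = (1)^2 + (0.544)^2 + (0.397)^2 + (0.013)^2 = 1.453714.
  rho(3) = 0.013 / 1.453714 = 0.0089.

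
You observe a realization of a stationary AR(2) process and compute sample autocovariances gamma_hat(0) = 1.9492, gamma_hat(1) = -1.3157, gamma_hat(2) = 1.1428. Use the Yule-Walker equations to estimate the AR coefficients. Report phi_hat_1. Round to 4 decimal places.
\hat\phi_{1} = -0.5130

The Yule-Walker equations for an AR(p) process read, in matrix form,
  Gamma_p phi = r_p,   with   (Gamma_p)_{ij} = gamma(|i - j|),
                       (r_p)_i = gamma(i),   i,j = 1..p.
Substitute the sample gammas (Toeplitz matrix and right-hand side of size 2):
  Gamma_p = [[1.9492, -1.3157], [-1.3157, 1.9492]]
  r_p     = [-1.3157, 1.1428]
Written out:
  1.9492 phi_1 - 1.3157 phi_2 = -1.3157
  -1.3157 phi_1 + 1.9492 phi_2 = 1.1428
Solve by Cramer's rule:
  det = gamma(0)^2 - gamma(1)^2 = (1.9492)^2 - (-1.3157)^2 = 3.79938064 - 1.73106649 = 2.06831415
  phi_hat_1 = [gamma(1) gamma(0) - gamma(1) gamma(2)] / det = [(-1.3157)(1.9492) - (-1.3157)(1.1428)] / 2.06831415 = -1.06098048 / 2.06831415 = -0.513
  phi_hat_2 = [gamma(0) gamma(2) - gamma(1)^2] / det = [(1.9492)(1.1428) - (-1.3157)^2] / 2.06831415 = 0.49647927 / 2.06831415 = 0.24
So phi_hat = [-0.5130, 0.2400].
Therefore phi_hat_1 = -0.5130.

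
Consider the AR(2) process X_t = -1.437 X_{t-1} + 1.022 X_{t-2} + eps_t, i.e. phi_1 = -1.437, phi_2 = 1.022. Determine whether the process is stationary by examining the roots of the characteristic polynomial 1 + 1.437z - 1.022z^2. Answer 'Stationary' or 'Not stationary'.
\text{Not stationary}

The AR(p) characteristic polynomial is P(z) = 1 + 1.437z - 1.022z^2.
Stationarity requires all roots to lie outside the unit circle, i.e. |z| > 1 for every root.
Set 1 + (1.437) z + (-1.022) z^2 = 0, i.e. a z^2 + b z + c = 0 with a = -1.022, b = 1.437, c = 1.
Discriminant D = b^2 - 4ac = (1.437)^2 - 4*(-1.022)*1 = 2.064969 - (-4.088) = 6.152969.
D >= 0, so the roots are real: z = (-b +/- sqrt(D)) / (2a) = (-1.437 +/- 2.480518) / (-2.044).
  z_1 = (-1.437 + 2.480518) / (-2.044) = -0.5105,   |z_1| = 0.5105.
  z_2 = (-1.437 - 2.480518) / (-2.044) = 1.9166,   |z_2| = 1.9166.
Moduli of all roots: 0.5105, 1.9166.
All moduli strictly greater than 1? No.
Verdict: Not stationary.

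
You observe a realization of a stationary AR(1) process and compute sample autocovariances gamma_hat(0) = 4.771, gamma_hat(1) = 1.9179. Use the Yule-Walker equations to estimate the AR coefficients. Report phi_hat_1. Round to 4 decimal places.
\hat\phi_{1} = 0.4020

The Yule-Walker equations for an AR(p) process read, in matrix form,
  Gamma_p phi = r_p,   with   (Gamma_p)_{ij} = gamma(|i - j|),
                       (r_p)_i = gamma(i),   i,j = 1..p.
Substitute the sample gammas (Toeplitz matrix and right-hand side of size 1):
  Gamma_p = [[4.771]]
  r_p     = [1.9179]
With p = 1 this is the single equation gamma(0) phi_1 = gamma(1):
  phi_hat_1 = gamma(1) / gamma(0) = 1.9179 / 4.771 = 0.4020.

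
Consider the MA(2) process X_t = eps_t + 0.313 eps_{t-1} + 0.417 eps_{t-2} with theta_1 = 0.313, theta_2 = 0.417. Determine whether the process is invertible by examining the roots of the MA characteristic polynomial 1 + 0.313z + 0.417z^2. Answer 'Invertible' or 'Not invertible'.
\text{Invertible}

The MA(q) characteristic polynomial is P(z) = 1 + 0.313z + 0.417z^2.
Invertibility requires all roots to lie outside the unit circle, i.e. |z| > 1 for every root.
Set 1 + (0.313) z + (0.417) z^2 = 0, i.e. a z^2 + b z + c = 0 with a = 0.417, b = 0.313, c = 1.
Discriminant D = b^2 - 4ac = (0.313)^2 - 4*(0.417)*1 = 0.097969 - (1.668) = -1.570031.
D < 0, so the roots are the complex-conjugate pair z = (-b +/- i sqrt(-D)) / (2a) = -0.3753 +/- 1.5024i.
For a conjugate pair |z|^2 = z * conj(z) = (product of roots) = c/a = 1/(0.417) = 2.398082, so |z| = sqrt(2.398082) = 1.5486 for both roots.
Moduli of all roots: 1.5486, 1.5486.
All moduli strictly greater than 1? Yes.
Verdict: Invertible.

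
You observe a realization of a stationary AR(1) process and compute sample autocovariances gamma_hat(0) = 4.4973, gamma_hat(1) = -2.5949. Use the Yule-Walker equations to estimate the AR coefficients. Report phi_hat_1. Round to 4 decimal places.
\hat\phi_{1} = -0.5770

The Yule-Walker equations for an AR(p) process read, in matrix form,
  Gamma_p phi = r_p,   with   (Gamma_p)_{ij} = gamma(|i - j|),
                       (r_p)_i = gamma(i),   i,j = 1..p.
Substitute the sample gammas (Toeplitz matrix and right-hand side of size 1):
  Gamma_p = [[4.4973]]
  r_p     = [-2.5949]
With p = 1 this is the single equation gamma(0) phi_1 = gamma(1):
  phi_hat_1 = gamma(1) / gamma(0) = -2.5949 / 4.4973 = -0.5770.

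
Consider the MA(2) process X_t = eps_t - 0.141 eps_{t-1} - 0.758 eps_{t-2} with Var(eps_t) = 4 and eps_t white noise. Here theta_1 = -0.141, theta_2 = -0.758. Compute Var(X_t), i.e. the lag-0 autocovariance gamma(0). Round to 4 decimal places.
\gamma(0) = 6.3778

For an MA(q) process X_t = eps_t + sum_i theta_i eps_{t-i} with
Var(eps_t) = sigma^2, the variance is
  gamma(0) = sigma^2 * (1 + sum_i theta_i^2).
  sum_i theta_i^2 = (-0.141)^2 + (-0.758)^2 = 0.019881 + 0.574564 = 0.594445.
  gamma(0) = 4 * (1 + 0.594445) = 4 * 1.594445 = 6.37778, which rounds to 6.3778.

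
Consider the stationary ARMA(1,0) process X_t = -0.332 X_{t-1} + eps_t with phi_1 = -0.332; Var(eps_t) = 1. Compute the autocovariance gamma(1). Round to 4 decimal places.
\gamma(1) = -0.3731

Multiply the model equation by X_{t-k} and take expectations. With theta_0 = psi_0 = 1 and psi_j the MA(infinity) weights, this gives
  gamma(k) - sum_i phi_i gamma(k-i) = c_k,
  c_k = sigma^2 * sum_{j=k..q} theta_j psi_{j-k}   (c_k = 0 for k > q),
using gamma(-m) = gamma(m).
Pure AR (q = 0): c_0 = sigma^2 = 1, c_k = 0 for k >= 1.
Equations for k = 0 and k = 1 (AR order 1):
  gamma(0) = phi_1 gamma(1) + c_0
  gamma(1) = phi_1 gamma(0) + c_1
Substituting the second into the first: gamma(0) (1 - phi_1^2) = c_0 + phi_1 c_1, so
  gamma(0) = c_0 / (1 - phi_1^2) = 1 / (1 - (-0.332)^2) = 1 / 0.889776 = 1.123878.
  gamma(1) = phi_1 gamma(0) = (-0.332)(1.123878) = -0.373128.
Therefore gamma(1) = -0.3731 (to 4 decimal places).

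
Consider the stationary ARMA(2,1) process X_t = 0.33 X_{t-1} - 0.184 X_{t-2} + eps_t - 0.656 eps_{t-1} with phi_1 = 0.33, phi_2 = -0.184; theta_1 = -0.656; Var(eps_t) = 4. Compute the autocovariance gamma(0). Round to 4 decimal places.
\gamma(0) = 4.7791

Multiply the model equation by X_{t-k} and take expectations. With theta_0 = psi_0 = 1 and psi_j the MA(infinity) weights, this gives
  gamma(k) - sum_i phi_i gamma(k-i) = c_k,
  c_k = sigma^2 * sum_{j=k..q} theta_j psi_{j-k}   (c_k = 0 for k > q),
using gamma(-m) = gamma(m).
psi-weights needed (psi_j = theta_j + sum_i phi_i psi_{j-i}):
  psi_1 = theta_1 + phi_1 = -0.656 + (0.33) = -0.326
Right-hand sides:
  c_0 = sigma^2 (1 + theta_1 psi_1) = 4 * (1 + (-0.656)(-0.326)) = 4 * 1.213856 = 4.855424
  c_1 = sigma^2 theta_1 = 4 * (-0.656) = -2.624
  c_2 = 0
Equations for k = 0, 1, 2 (AR order 2, c_2 = 0):
  (E0) gamma(0) = phi_1 gamma(1) + phi_2 gamma(2) + c_0
  (E1) gamma(1) = phi_1 gamma(0) + phi_2 gamma(1) + c_1
  (E2) gamma(2) = phi_1 gamma(1) + phi_2 gamma(0)
From (E1): gamma(1) = A gamma(0) + B with
  A = phi_1 / (1 - phi_2) = 0.33 / 1.184 = 0.278716,   B = c_1 / (1 - phi_2) = -2.624 / 1.184 = -2.216216.
Insert (E2) into (E0): gamma(0) (1 - phi_2^2) = phi_1 (1 + phi_2) gamma(1) + c_0.
  phi_1 (1 + phi_2) = (0.33)(0.816) = 0.26928,   1 - phi_2^2 = 0.966144.
Replace gamma(1) by A gamma(0) + B and collect gamma(0):
  gamma(0) [0.966144 - (0.26928)(0.278716)] = (0.26928)(-2.216216) + 4.855424
  gamma(0) * 0.891091 = 4.258641
  gamma(0) = 4.258641 / 0.891091 = 4.77913.
Therefore gamma(0) = 4.7791 (to 4 decimal places).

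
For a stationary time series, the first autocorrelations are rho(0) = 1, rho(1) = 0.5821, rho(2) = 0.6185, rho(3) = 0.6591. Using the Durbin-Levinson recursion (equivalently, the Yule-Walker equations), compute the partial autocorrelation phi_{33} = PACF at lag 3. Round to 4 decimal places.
\phi_{33} = 0.3779

The PACF at lag k is phi_{kk}, the last component of the solution
to the Yule-Walker system G_k phi = r_k where
  (G_k)_{ij} = rho(|i - j|), (r_k)_i = rho(i), i,j = 1..k.
Equivalently, Durbin-Levinson gives phi_{kk} iteratively:
  phi_{11} = rho(1)
  phi_{kk} = [rho(k) - sum_{j=1..k-1} phi_{k-1,j} rho(k-j)]
            / [1 - sum_{j=1..k-1} phi_{k-1,j} rho(j)],
  phi_{k,j} = phi_{k-1,j} - phi_{kk} phi_{k-1,k-j},  j = 1..k-1.
Step k = 1:
  phi_11 = rho(1) = 0.5821.
Step k = 2:
  phi_22 = [rho(2) - phi_11 rho(1)] / [1 - phi_11 rho(1)] = [0.6185 - (0.5821)(0.5821)] / [1 - (0.5821)(0.5821)]
         = 0.27965959 / 0.66115959 = 0.422983.
  Update: phi_21 = phi_11 - phi_22 phi_11 = 0.5821 - (0.422983)(0.5821) = 0.335881.
Step k = 3:
  phi_33 = [rho(3) - phi_21 rho(2) - phi_22 rho(1)] / [1 - phi_21 rho(1) - phi_22 rho(2)]
    numerator   = 0.6591 - (0.335881)(0.6185) - (0.422983)(0.5821) = 0.20513872
    denominator = 1 - (0.335881)(0.5821) - (0.422983)(0.6185) = 0.5428682
  phi_33 = 0.20513872 / 0.5428682 = 0.3779.
Therefore phi_{33} = 0.3779.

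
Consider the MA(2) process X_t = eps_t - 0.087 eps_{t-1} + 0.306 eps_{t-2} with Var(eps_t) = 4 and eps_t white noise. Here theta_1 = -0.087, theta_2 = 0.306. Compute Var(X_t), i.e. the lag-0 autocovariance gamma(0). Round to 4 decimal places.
\gamma(0) = 4.4048

For an MA(q) process X_t = eps_t + sum_i theta_i eps_{t-i} with
Var(eps_t) = sigma^2, the variance is
  gamma(0) = sigma^2 * (1 + sum_i theta_i^2).
  sum_i theta_i^2 = (-0.087)^2 + (0.306)^2 = 0.007569 + 0.093636 = 0.101205.
  gamma(0) = 4 * (1 + 0.101205) = 4 * 1.101205 = 4.40482, which rounds to 4.4048.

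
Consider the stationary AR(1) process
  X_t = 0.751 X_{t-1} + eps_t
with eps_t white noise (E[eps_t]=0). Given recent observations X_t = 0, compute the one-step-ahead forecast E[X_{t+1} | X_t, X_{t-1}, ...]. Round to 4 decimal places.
E[X_{t+1} \mid \mathcal F_t] = 0.0000

For an AR(p) model X_t = c + sum_i phi_i X_{t-i} + eps_t, the
one-step-ahead conditional mean is
  E[X_{t+1} | X_t, ...] = c + sum_i phi_i X_{t+1-i}.
Substitute known values:
  E[X_{t+1} | ...] = (0.751) * (0)
                   = 0.0000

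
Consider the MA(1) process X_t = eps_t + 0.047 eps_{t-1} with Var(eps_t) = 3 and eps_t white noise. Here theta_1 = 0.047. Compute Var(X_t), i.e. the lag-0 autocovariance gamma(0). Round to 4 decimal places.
\gamma(0) = 3.0066

For an MA(q) process X_t = eps_t + sum_i theta_i eps_{t-i} with
Var(eps_t) = sigma^2, the variance is
  gamma(0) = sigma^2 * (1 + sum_i theta_i^2).
  sum_i theta_i^2 = (0.047)^2 = 0.002209.
  gamma(0) = 3 * (1 + 0.002209) = 3 * 1.002209 = 3.006627, which rounds to 3.0066.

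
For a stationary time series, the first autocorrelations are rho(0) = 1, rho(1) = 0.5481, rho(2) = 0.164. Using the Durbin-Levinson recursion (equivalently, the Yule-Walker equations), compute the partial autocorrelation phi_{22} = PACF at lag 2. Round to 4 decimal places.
\phi_{22} = -0.1950

The PACF at lag k is phi_{kk}, the last component of the solution
to the Yule-Walker system G_k phi = r_k where
  (G_k)_{ij} = rho(|i - j|), (r_k)_i = rho(i), i,j = 1..k.
Equivalently, Durbin-Levinson gives phi_{kk} iteratively:
  phi_{11} = rho(1)
  phi_{kk} = [rho(k) - sum_{j=1..k-1} phi_{k-1,j} rho(k-j)]
            / [1 - sum_{j=1..k-1} phi_{k-1,j} rho(j)],
  phi_{k,j} = phi_{k-1,j} - phi_{kk} phi_{k-1,k-j},  j = 1..k-1.
Step k = 1:
  phi_11 = rho(1) = 0.5481.
Step k = 2:
  phi_22 = [rho(2) - phi_11 rho(1)] / [1 - phi_11 rho(1)] = [0.164 - (0.5481)(0.5481)] / [1 - (0.5481)(0.5481)]
         = -0.13641361 / 0.69958639 = -0.195.
Therefore phi_{22} = -0.1950.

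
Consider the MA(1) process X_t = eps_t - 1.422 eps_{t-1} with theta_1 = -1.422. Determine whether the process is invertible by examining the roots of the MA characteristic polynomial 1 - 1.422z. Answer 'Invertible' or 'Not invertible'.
\text{Not invertible}

The MA(q) characteristic polynomial is P(z) = 1 - 1.422z.
Invertibility requires all roots to lie outside the unit circle, i.e. |z| > 1 for every root.
This is linear in z: 1 + (-1.422) z = 0  =>  z = -1/(-1.422) = 0.703235,  |z| = 0.703235.
Moduli of all roots: 0.7032.
All moduli strictly greater than 1? No.
Verdict: Not invertible.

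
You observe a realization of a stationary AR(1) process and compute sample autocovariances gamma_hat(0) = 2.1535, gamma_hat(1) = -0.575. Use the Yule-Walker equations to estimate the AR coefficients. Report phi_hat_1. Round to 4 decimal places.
\hat\phi_{1} = -0.2670

The Yule-Walker equations for an AR(p) process read, in matrix form,
  Gamma_p phi = r_p,   with   (Gamma_p)_{ij} = gamma(|i - j|),
                       (r_p)_i = gamma(i),   i,j = 1..p.
Substitute the sample gammas (Toeplitz matrix and right-hand side of size 1):
  Gamma_p = [[2.1535]]
  r_p     = [-0.575]
With p = 1 this is the single equation gamma(0) phi_1 = gamma(1):
  phi_hat_1 = gamma(1) / gamma(0) = -0.575 / 2.1535 = -0.2670.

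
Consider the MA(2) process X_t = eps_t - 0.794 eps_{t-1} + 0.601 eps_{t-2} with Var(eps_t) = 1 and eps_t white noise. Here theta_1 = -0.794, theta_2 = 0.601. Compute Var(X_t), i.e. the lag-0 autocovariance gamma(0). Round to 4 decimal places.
\gamma(0) = 1.9916

For an MA(q) process X_t = eps_t + sum_i theta_i eps_{t-i} with
Var(eps_t) = sigma^2, the variance is
  gamma(0) = sigma^2 * (1 + sum_i theta_i^2).
  sum_i theta_i^2 = (-0.794)^2 + (0.601)^2 = 0.630436 + 0.361201 = 0.991637.
  gamma(0) = 1 * (1 + 0.991637) = 1 * 1.991637 = 1.991637, which rounds to 1.9916.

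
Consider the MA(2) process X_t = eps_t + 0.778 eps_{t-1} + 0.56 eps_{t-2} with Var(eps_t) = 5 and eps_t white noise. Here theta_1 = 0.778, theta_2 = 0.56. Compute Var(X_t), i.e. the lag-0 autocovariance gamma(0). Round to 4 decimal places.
\gamma(0) = 9.5944

For an MA(q) process X_t = eps_t + sum_i theta_i eps_{t-i} with
Var(eps_t) = sigma^2, the variance is
  gamma(0) = sigma^2 * (1 + sum_i theta_i^2).
  sum_i theta_i^2 = (0.778)^2 + (0.56)^2 = 0.605284 + 0.3136 = 0.918884.
  gamma(0) = 5 * (1 + 0.918884) = 5 * 1.918884 = 9.59442, which rounds to 9.5944.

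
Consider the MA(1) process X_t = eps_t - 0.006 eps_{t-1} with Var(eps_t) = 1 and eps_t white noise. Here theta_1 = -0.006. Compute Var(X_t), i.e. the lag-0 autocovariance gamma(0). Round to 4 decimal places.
\gamma(0) = 1.0000

For an MA(q) process X_t = eps_t + sum_i theta_i eps_{t-i} with
Var(eps_t) = sigma^2, the variance is
  gamma(0) = sigma^2 * (1 + sum_i theta_i^2).
  sum_i theta_i^2 = (-0.006)^2 = 0.000036.
  gamma(0) = 1 * (1 + 0.000036) = 1 * 1.000036 = 1.000036, which rounds to 1.0000.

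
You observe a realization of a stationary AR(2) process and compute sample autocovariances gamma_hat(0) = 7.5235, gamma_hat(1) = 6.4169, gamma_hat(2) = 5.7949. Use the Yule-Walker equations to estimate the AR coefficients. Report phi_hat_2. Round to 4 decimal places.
\hat\phi_{2} = 0.1570

The Yule-Walker equations for an AR(p) process read, in matrix form,
  Gamma_p phi = r_p,   with   (Gamma_p)_{ij} = gamma(|i - j|),
                       (r_p)_i = gamma(i),   i,j = 1..p.
Substitute the sample gammas (Toeplitz matrix and right-hand side of size 2):
  Gamma_p = [[7.5235, 6.4169], [6.4169, 7.5235]]
  r_p     = [6.4169, 5.7949]
Written out:
  7.5235 phi_1 + 6.4169 phi_2 = 6.4169
  6.4169 phi_1 + 7.5235 phi_2 = 5.7949
Solve by Cramer's rule:
  det = gamma(0)^2 - gamma(1)^2 = (7.5235)^2 - (6.4169)^2 = 56.60305225 - 41.17660561 = 15.42644664
  phi_hat_1 = [gamma(1) gamma(0) - gamma(1) gamma(2)] / det = [(6.4169)(7.5235) - (6.4169)(5.7949)] / 15.42644664 = 11.09225334 / 15.42644664 = 0.719
  phi_hat_2 = [gamma(0) gamma(2) - gamma(1)^2] / det = [(7.5235)(5.7949) - (6.4169)^2] / 15.42644664 = 2.42132454 / 15.42644664 = 0.157
So phi_hat = [0.7190, 0.1570].
Therefore phi_hat_2 = 0.1570.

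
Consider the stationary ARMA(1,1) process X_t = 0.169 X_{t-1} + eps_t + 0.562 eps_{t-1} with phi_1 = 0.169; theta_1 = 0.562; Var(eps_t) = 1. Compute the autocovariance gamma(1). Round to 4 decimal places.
\gamma(1) = 0.8240

Multiply the model equation by X_{t-k} and take expectations. With theta_0 = psi_0 = 1 and psi_j the MA(infinity) weights, this gives
  gamma(k) - sum_i phi_i gamma(k-i) = c_k,
  c_k = sigma^2 * sum_{j=k..q} theta_j psi_{j-k}   (c_k = 0 for k > q),
using gamma(-m) = gamma(m).
psi-weights needed (psi_j = theta_j + sum_i phi_i psi_{j-i}):
  psi_1 = theta_1 + phi_1 = 0.562 + (0.169) = 0.731
Right-hand sides:
  c_0 = sigma^2 (1 + theta_1 psi_1) = 1 * (1 + (0.562)(0.731)) = 1 * 1.410822 = 1.410822
  c_1 = sigma^2 theta_1 = 1 * (0.562) = 0.562
  c_2 = 0
Equations for k = 0 and k = 1 (AR order 1):
  gamma(0) = phi_1 gamma(1) + c_0
  gamma(1) = phi_1 gamma(0) + c_1
Substituting the second into the first: gamma(0) (1 - phi_1^2) = c_0 + phi_1 c_1, so
  gamma(0) = (c_0 + phi_1 c_1) / (1 - phi_1^2) = (1.410822 + (0.169)(0.562)) / (1 - (0.169)^2) = 1.5058 / 0.971439 = 1.550072.
  gamma(1) = phi_1 gamma(0) + c_1 = (0.169)(1.550072) + (0.562) = 0.823962.
Therefore gamma(1) = 0.8240 (to 4 decimal places).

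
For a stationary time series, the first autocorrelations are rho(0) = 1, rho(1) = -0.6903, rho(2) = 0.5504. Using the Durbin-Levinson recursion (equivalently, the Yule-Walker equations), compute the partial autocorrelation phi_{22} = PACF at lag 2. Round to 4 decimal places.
\phi_{22} = 0.1411

The PACF at lag k is phi_{kk}, the last component of the solution
to the Yule-Walker system G_k phi = r_k where
  (G_k)_{ij} = rho(|i - j|), (r_k)_i = rho(i), i,j = 1..k.
Equivalently, Durbin-Levinson gives phi_{kk} iteratively:
  phi_{11} = rho(1)
  phi_{kk} = [rho(k) - sum_{j=1..k-1} phi_{k-1,j} rho(k-j)]
            / [1 - sum_{j=1..k-1} phi_{k-1,j} rho(j)],
  phi_{k,j} = phi_{k-1,j} - phi_{kk} phi_{k-1,k-j},  j = 1..k-1.
Step k = 1:
  phi_11 = rho(1) = -0.6903.
Step k = 2:
  phi_22 = [rho(2) - phi_11 rho(1)] / [1 - phi_11 rho(1)] = [0.5504 - (-0.6903)(-0.6903)] / [1 - (-0.6903)(-0.6903)]
         = 0.07388591 / 0.52348591 = 0.1411.
Therefore phi_{22} = 0.1411.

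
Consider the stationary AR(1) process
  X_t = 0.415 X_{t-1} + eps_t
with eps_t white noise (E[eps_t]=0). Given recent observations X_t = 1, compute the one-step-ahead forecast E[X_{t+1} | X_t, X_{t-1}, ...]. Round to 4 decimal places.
E[X_{t+1} \mid \mathcal F_t] = 0.4150

For an AR(p) model X_t = c + sum_i phi_i X_{t-i} + eps_t, the
one-step-ahead conditional mean is
  E[X_{t+1} | X_t, ...] = c + sum_i phi_i X_{t+1-i}.
Substitute known values:
  E[X_{t+1} | ...] = (0.415) * (1)
                   = 0.4150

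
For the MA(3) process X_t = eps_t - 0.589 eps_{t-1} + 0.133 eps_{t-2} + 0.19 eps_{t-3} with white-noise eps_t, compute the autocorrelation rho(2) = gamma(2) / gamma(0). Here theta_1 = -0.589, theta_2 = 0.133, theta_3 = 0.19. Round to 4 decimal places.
\rho(2) = 0.0151

For an MA(q) process with theta_0 = 1, the autocovariance is
  gamma(k) = sigma^2 * sum_{i=0..q-k} theta_i * theta_{i+k},
and rho(k) = gamma(k) / gamma(0). Sigma^2 cancels.
  numerator   = (1)*(0.133) + (-0.589)*(0.19) = 0.02109.
  denominator = (1)^2 + (-0.589)^2 + (0.133)^2 + (0.19)^2 = 1.40071.
  rho(2) = 0.02109 / 1.40071 = 0.0151.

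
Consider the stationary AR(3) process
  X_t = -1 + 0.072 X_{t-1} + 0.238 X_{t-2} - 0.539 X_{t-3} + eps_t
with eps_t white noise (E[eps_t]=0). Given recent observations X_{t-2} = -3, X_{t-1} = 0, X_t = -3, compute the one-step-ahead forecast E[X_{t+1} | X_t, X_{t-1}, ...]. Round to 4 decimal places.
E[X_{t+1} \mid \mathcal F_t] = 0.4010

For an AR(p) model X_t = c + sum_i phi_i X_{t-i} + eps_t, the
one-step-ahead conditional mean is
  E[X_{t+1} | X_t, ...] = c + sum_i phi_i X_{t+1-i}.
Substitute known values:
  E[X_{t+1} | ...] = -1 + (0.072) * (-3) + (0.238) * (0) + (-0.539) * (-3)
                   = 0.4010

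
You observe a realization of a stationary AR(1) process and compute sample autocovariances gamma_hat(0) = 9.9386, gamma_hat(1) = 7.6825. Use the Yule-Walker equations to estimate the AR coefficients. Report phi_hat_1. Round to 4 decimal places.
\hat\phi_{1} = 0.7730

The Yule-Walker equations for an AR(p) process read, in matrix form,
  Gamma_p phi = r_p,   with   (Gamma_p)_{ij} = gamma(|i - j|),
                       (r_p)_i = gamma(i),   i,j = 1..p.
Substitute the sample gammas (Toeplitz matrix and right-hand side of size 1):
  Gamma_p = [[9.9386]]
  r_p     = [7.6825]
With p = 1 this is the single equation gamma(0) phi_1 = gamma(1):
  phi_hat_1 = gamma(1) / gamma(0) = 7.6825 / 9.9386 = 0.7730.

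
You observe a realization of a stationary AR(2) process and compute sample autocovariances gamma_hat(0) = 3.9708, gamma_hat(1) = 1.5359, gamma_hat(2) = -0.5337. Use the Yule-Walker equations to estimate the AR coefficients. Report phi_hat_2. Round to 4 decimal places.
\hat\phi_{2} = -0.3340

The Yule-Walker equations for an AR(p) process read, in matrix form,
  Gamma_p phi = r_p,   with   (Gamma_p)_{ij} = gamma(|i - j|),
                       (r_p)_i = gamma(i),   i,j = 1..p.
Substitute the sample gammas (Toeplitz matrix and right-hand side of size 2):
  Gamma_p = [[3.9708, 1.5359], [1.5359, 3.9708]]
  r_p     = [1.5359, -0.5337]
Written out:
  3.9708 phi_1 + 1.5359 phi_2 = 1.5359
  1.5359 phi_1 + 3.9708 phi_2 = -0.5337
Solve by Cramer's rule:
  det = gamma(0)^2 - gamma(1)^2 = (3.9708)^2 - (1.5359)^2 = 15.76725264 - 2.35898881 = 13.40826383
  phi_hat_1 = [gamma(1) gamma(0) - gamma(1) gamma(2)] / det = [(1.5359)(3.9708) - (1.5359)(-0.5337)] / 13.40826383 = 6.91846155 / 13.40826383 = 0.516
  phi_hat_2 = [gamma(0) gamma(2) - gamma(1)^2] / det = [(3.9708)(-0.5337) - (1.5359)^2] / 13.40826383 = -4.47820477 / 13.40826383 = -0.334
So phi_hat = [0.5160, -0.3340].
Therefore phi_hat_2 = -0.3340.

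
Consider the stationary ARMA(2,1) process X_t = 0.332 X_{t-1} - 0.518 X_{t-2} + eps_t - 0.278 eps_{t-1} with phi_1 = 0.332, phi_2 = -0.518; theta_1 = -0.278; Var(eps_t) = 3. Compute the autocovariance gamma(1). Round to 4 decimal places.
\gamma(1) = 0.3506

Multiply the model equation by X_{t-k} and take expectations. With theta_0 = psi_0 = 1 and psi_j the MA(infinity) weights, this gives
  gamma(k) - sum_i phi_i gamma(k-i) = c_k,
  c_k = sigma^2 * sum_{j=k..q} theta_j psi_{j-k}   (c_k = 0 for k > q),
using gamma(-m) = gamma(m).
psi-weights needed (psi_j = theta_j + sum_i phi_i psi_{j-i}):
  psi_1 = theta_1 + phi_1 = -0.278 + (0.332) = 0.054
Right-hand sides:
  c_0 = sigma^2 (1 + theta_1 psi_1) = 3 * (1 + (-0.278)(0.054)) = 3 * 0.984988 = 2.954964
  c_1 = sigma^2 theta_1 = 3 * (-0.278) = -0.834
  c_2 = 0
Equations for k = 0, 1, 2 (AR order 2, c_2 = 0):
  (E0) gamma(0) = phi_1 gamma(1) + phi_2 gamma(2) + c_0
  (E1) gamma(1) = phi_1 gamma(0) + phi_2 gamma(1) + c_1
  (E2) gamma(2) = phi_1 gamma(1) + phi_2 gamma(0)
From (E1): gamma(1) = A gamma(0) + B with
  A = phi_1 / (1 - phi_2) = 0.332 / 1.518 = 0.218709,   B = c_1 / (1 - phi_2) = -0.834 / 1.518 = -0.549407.
Insert (E2) into (E0): gamma(0) (1 - phi_2^2) = phi_1 (1 + phi_2) gamma(1) + c_0.
  phi_1 (1 + phi_2) = (0.332)(0.482) = 0.160024,   1 - phi_2^2 = 0.731676.
Replace gamma(1) by A gamma(0) + B and collect gamma(0):
  gamma(0) [0.731676 - (0.160024)(0.218709)] = (0.160024)(-0.549407) + 2.954964
  gamma(0) * 0.696677 = 2.867046
  gamma(0) = 2.867046 / 0.696677 = 4.115314.
  gamma(1) = A gamma(0) + B = (0.218709)(4.115314) + (-0.549407) = 0.350648.
Therefore gamma(1) = 0.3506 (to 4 decimal places).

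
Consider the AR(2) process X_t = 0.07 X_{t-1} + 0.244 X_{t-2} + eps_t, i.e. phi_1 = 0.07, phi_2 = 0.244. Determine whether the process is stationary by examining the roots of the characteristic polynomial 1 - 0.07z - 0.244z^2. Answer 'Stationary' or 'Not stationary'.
\text{Stationary}

The AR(p) characteristic polynomial is P(z) = 1 - 0.07z - 0.244z^2.
Stationarity requires all roots to lie outside the unit circle, i.e. |z| > 1 for every root.
Set 1 + (-0.07) z + (-0.244) z^2 = 0, i.e. a z^2 + b z + c = 0 with a = -0.244, b = -0.07, c = 1.
Discriminant D = b^2 - 4ac = (-0.07)^2 - 4*(-0.244)*1 = 0.0049 - (-0.976) = 0.9809.
D >= 0, so the roots are real: z = (-b +/- sqrt(D)) / (2a) = (0.07 +/- 0.990404) / (-0.488).
  z_1 = (0.07 + 0.990404) / (-0.488) = -2.173,   |z_1| = 2.173.
  z_2 = (0.07 - 0.990404) / (-0.488) = 1.8861,   |z_2| = 1.8861.
Moduli of all roots: 2.1730, 1.8861.
All moduli strictly greater than 1? Yes.
Verdict: Stationary.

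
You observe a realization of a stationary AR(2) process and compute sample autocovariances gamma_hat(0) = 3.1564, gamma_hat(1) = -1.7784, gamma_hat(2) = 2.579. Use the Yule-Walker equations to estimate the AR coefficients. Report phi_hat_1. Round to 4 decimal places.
\hat\phi_{1} = -0.1510

The Yule-Walker equations for an AR(p) process read, in matrix form,
  Gamma_p phi = r_p,   with   (Gamma_p)_{ij} = gamma(|i - j|),
                       (r_p)_i = gamma(i),   i,j = 1..p.
Substitute the sample gammas (Toeplitz matrix and right-hand side of size 2):
  Gamma_p = [[3.1564, -1.7784], [-1.7784, 3.1564]]
  r_p     = [-1.7784, 2.579]
Written out:
  3.1564 phi_1 - 1.7784 phi_2 = -1.7784
  -1.7784 phi_1 + 3.1564 phi_2 = 2.579
Solve by Cramer's rule:
  det = gamma(0)^2 - gamma(1)^2 = (3.1564)^2 - (-1.7784)^2 = 9.96286096 - 3.16270656 = 6.8001544
  phi_hat_1 = [gamma(1) gamma(0) - gamma(1) gamma(2)] / det = [(-1.7784)(3.1564) - (-1.7784)(2.579)] / 6.8001544 = -1.02684816 / 6.8001544 = -0.151
  phi_hat_2 = [gamma(0) gamma(2) - gamma(1)^2] / det = [(3.1564)(2.579) - (-1.7784)^2] / 6.8001544 = 4.97764904 / 6.8001544 = 0.732
So phi_hat = [-0.1510, 0.7320].
Therefore phi_hat_1 = -0.1510.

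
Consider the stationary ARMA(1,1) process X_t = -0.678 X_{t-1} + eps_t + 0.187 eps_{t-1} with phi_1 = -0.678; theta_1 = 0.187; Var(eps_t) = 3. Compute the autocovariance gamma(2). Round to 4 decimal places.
\gamma(2) = 1.6140

Multiply the model equation by X_{t-k} and take expectations. With theta_0 = psi_0 = 1 and psi_j the MA(infinity) weights, this gives
  gamma(k) - sum_i phi_i gamma(k-i) = c_k,
  c_k = sigma^2 * sum_{j=k..q} theta_j psi_{j-k}   (c_k = 0 for k > q),
using gamma(-m) = gamma(m).
psi-weights needed (psi_j = theta_j + sum_i phi_i psi_{j-i}):
  psi_1 = theta_1 + phi_1 = 0.187 + (-0.678) = -0.491
Right-hand sides:
  c_0 = sigma^2 (1 + theta_1 psi_1) = 3 * (1 + (0.187)(-0.491)) = 3 * 0.908183 = 2.724549
  c_1 = sigma^2 theta_1 = 3 * (0.187) = 0.561
  c_2 = 0
Equations for k = 0 and k = 1 (AR order 1):
  gamma(0) = phi_1 gamma(1) + c_0
  gamma(1) = phi_1 gamma(0) + c_1
Substituting the second into the first: gamma(0) (1 - phi_1^2) = c_0 + phi_1 c_1, so
  gamma(0) = (c_0 + phi_1 c_1) / (1 - phi_1^2) = (2.724549 + (-0.678)(0.561)) / (1 - (-0.678)^2) = 2.344191 / 0.540316 = 4.338556.
  gamma(1) = phi_1 gamma(0) + c_1 = (-0.678)(4.338556) + (0.561) = -2.380541.
For k = 2 (> q): gamma(2) = phi_1 gamma(1) = (-0.678)(-2.380541) = 1.614007.
Therefore gamma(2) = 1.6140 (to 4 decimal places).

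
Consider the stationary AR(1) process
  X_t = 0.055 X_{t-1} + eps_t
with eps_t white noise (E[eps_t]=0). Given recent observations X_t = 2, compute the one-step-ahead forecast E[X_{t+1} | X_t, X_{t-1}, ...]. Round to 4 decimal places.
E[X_{t+1} \mid \mathcal F_t] = 0.1100

For an AR(p) model X_t = c + sum_i phi_i X_{t-i} + eps_t, the
one-step-ahead conditional mean is
  E[X_{t+1} | X_t, ...] = c + sum_i phi_i X_{t+1-i}.
Substitute known values:
  E[X_{t+1} | ...] = (0.055) * (2)
                   = 0.1100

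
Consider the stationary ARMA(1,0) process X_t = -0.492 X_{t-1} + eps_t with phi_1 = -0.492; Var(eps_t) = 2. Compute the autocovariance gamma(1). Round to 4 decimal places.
\gamma(1) = -1.2983

Multiply the model equation by X_{t-k} and take expectations. With theta_0 = psi_0 = 1 and psi_j the MA(infinity) weights, this gives
  gamma(k) - sum_i phi_i gamma(k-i) = c_k,
  c_k = sigma^2 * sum_{j=k..q} theta_j psi_{j-k}   (c_k = 0 for k > q),
using gamma(-m) = gamma(m).
Pure AR (q = 0): c_0 = sigma^2 = 2, c_k = 0 for k >= 1.
Equations for k = 0 and k = 1 (AR order 1):
  gamma(0) = phi_1 gamma(1) + c_0
  gamma(1) = phi_1 gamma(0) + c_1
Substituting the second into the first: gamma(0) (1 - phi_1^2) = c_0 + phi_1 c_1, so
  gamma(0) = c_0 / (1 - phi_1^2) = 2 / (1 - (-0.492)^2) = 2 / 0.757936 = 2.638745.
  gamma(1) = phi_1 gamma(0) = (-0.492)(2.638745) = -1.298263.
Therefore gamma(1) = -1.2983 (to 4 decimal places).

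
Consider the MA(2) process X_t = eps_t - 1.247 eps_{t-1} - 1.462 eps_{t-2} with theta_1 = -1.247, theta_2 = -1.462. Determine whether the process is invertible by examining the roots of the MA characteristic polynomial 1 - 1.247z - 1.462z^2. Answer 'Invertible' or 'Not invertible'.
\text{Not invertible}

The MA(q) characteristic polynomial is P(z) = 1 - 1.247z - 1.462z^2.
Invertibility requires all roots to lie outside the unit circle, i.e. |z| > 1 for every root.
Set 1 + (-1.247) z + (-1.462) z^2 = 0, i.e. a z^2 + b z + c = 0 with a = -1.462, b = -1.247, c = 1.
Discriminant D = b^2 - 4ac = (-1.247)^2 - 4*(-1.462)*1 = 1.555009 - (-5.848) = 7.403009.
D >= 0, so the roots are real: z = (-b +/- sqrt(D)) / (2a) = (1.247 +/- 2.720847) / (-2.924).
  z_1 = (1.247 + 2.720847) / (-2.924) = -1.357,   |z_1| = 1.357.
  z_2 = (1.247 - 2.720847) / (-2.924) = 0.5041,   |z_2| = 0.5041.
Moduli of all roots: 1.3570, 0.5041.
All moduli strictly greater than 1? No.
Verdict: Not invertible.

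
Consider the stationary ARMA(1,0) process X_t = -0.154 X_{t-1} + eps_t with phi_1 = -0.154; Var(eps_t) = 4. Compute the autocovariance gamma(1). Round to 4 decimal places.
\gamma(1) = -0.6310

Multiply the model equation by X_{t-k} and take expectations. With theta_0 = psi_0 = 1 and psi_j the MA(infinity) weights, this gives
  gamma(k) - sum_i phi_i gamma(k-i) = c_k,
  c_k = sigma^2 * sum_{j=k..q} theta_j psi_{j-k}   (c_k = 0 for k > q),
using gamma(-m) = gamma(m).
Pure AR (q = 0): c_0 = sigma^2 = 4, c_k = 0 for k >= 1.
Equations for k = 0 and k = 1 (AR order 1):
  gamma(0) = phi_1 gamma(1) + c_0
  gamma(1) = phi_1 gamma(0) + c_1
Substituting the second into the first: gamma(0) (1 - phi_1^2) = c_0 + phi_1 c_1, so
  gamma(0) = c_0 / (1 - phi_1^2) = 4 / (1 - (-0.154)^2) = 4 / 0.976284 = 4.097168.
  gamma(1) = phi_1 gamma(0) = (-0.154)(4.097168) = -0.630964.
Therefore gamma(1) = -0.6310 (to 4 decimal places).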